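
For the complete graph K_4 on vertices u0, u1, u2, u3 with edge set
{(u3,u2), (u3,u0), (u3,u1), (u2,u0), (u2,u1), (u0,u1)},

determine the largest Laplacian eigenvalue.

For the complete graph K_n, L = nI − J (J = all-ones matrix). J has eigenvalues n (once, eigenvector 𝟙) and 0 (multiplicity n−1), so L has eigenvalues 0 (once) and n (multiplicity n−1). Here n = 4: eigenvalue 0 once and 4 with multiplicity 3.
Laplacian eigenvalues: [0.0, 4.0, 4.0, 4.0]. Largest eigenvalue (spectral radius) = 4.0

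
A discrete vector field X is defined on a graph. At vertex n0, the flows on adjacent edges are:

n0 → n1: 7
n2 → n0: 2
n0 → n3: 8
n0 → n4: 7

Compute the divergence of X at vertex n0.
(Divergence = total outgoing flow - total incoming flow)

Divergence = sum of outgoing flows = 7 + (-2) + 8 + 7 = 20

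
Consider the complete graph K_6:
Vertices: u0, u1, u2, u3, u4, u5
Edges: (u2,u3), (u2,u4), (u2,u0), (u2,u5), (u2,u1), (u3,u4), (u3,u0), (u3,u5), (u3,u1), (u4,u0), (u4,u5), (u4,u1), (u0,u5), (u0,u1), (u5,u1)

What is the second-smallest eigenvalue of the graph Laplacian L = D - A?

For the complete graph K_n, L = nI − J (J = all-ones matrix). J has eigenvalues n (once, eigenvector 𝟙) and 0 (multiplicity n−1), so L has eigenvalues 0 (once) and n (multiplicity n−1). Here n = 6: eigenvalue 0 once and 6 with multiplicity 5.
Laplacian eigenvalues: [0.0, 6.0, 6.0, 6.0, 6.0, 6.0]. Algebraic connectivity (smallest non-zero eigenvalue) = 6.0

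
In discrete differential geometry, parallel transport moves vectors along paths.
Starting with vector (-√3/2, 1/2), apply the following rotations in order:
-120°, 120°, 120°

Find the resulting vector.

Total rotation: (-120°) + 120° + 120° = 120°. Final vector: (0, -1)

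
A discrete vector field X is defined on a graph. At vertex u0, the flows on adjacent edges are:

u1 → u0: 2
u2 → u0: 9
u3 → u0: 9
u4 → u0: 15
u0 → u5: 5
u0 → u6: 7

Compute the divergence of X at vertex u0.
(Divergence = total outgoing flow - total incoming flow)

Divergence = sum of outgoing flows = (-2) + (-9) + (-9) + (-15) + 5 + 7 = -23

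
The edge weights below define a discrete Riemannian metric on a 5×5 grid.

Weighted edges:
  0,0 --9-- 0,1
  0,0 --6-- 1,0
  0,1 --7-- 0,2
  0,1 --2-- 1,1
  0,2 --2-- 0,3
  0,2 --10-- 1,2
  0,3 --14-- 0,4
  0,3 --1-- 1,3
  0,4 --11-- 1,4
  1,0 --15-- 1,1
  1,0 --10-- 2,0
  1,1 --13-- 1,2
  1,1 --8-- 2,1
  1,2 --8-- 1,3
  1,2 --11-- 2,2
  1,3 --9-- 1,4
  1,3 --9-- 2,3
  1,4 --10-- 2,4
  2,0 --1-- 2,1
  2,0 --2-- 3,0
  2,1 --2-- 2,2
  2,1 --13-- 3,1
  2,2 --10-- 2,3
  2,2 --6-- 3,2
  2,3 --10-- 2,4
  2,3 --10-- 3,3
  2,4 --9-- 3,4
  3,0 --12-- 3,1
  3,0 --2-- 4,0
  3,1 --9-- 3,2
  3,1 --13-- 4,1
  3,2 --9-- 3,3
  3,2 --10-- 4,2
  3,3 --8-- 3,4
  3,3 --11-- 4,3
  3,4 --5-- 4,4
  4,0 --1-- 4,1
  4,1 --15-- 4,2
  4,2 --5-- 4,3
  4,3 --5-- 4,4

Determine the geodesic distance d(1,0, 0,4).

Shortest path: 1,0 → 0,0 → 0,1 → 0,2 → 0,3 → 0,4, total weight = 38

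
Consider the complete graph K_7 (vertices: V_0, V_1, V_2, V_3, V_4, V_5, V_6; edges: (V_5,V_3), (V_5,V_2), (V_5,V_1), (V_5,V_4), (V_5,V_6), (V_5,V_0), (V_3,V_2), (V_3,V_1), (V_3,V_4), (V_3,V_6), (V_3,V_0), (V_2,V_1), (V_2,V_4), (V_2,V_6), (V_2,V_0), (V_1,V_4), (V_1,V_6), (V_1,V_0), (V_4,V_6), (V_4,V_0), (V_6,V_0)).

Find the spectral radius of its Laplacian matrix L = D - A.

For the complete graph K_n, L = nI − J (J = all-ones matrix). J has eigenvalues n (once, eigenvector 𝟙) and 0 (multiplicity n−1), so L has eigenvalues 0 (once) and n (multiplicity n−1). Here n = 7: eigenvalue 0 once and 7 with multiplicity 6.
Laplacian eigenvalues: [0.0, 7.0, 7.0, 7.0, 7.0, 7.0, 7.0]. Largest eigenvalue (spectral radius) = 7.0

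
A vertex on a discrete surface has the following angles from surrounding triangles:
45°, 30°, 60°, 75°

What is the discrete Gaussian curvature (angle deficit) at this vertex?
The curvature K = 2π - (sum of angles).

Sum of angles = 210°. K = 360° - 210° = 150° = 5π/6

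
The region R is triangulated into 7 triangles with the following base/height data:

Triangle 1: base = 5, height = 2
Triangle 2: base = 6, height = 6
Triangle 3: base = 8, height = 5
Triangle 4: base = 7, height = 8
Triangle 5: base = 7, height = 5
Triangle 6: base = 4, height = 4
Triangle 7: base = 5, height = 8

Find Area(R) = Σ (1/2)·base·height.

(1/2)×5×2 + (1/2)×6×6 + (1/2)×8×5 + (1/2)×7×8 + (1/2)×7×5 + (1/2)×4×4 + (1/2)×5×8 = 116.5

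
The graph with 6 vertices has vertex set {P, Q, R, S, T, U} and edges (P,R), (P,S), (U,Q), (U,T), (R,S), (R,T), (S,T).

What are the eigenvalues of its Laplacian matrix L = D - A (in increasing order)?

Degrees: deg(P) = 2, deg(Q) = 1, deg(R) = 3, deg(S) = 3, deg(T) = 3, deg(U) = 2.
L = D − A with rows/columns ordered (P, Q, R, S, T, U):
  [ 2,  0, -1, -1,  0,  0]
  [ 0,  1,  0,  0,  0, -1]
  [-1,  0,  3, -1, -1,  0]
  [-1,  0, -1,  3, -1,  0]
  [ 0,  0, -1, -1,  3, -1]
  [ 0, -1,  0,  0, -1,  2]
Characteristic polynomial: det(λI − L) = λ(λ² − 5λ + 2)(λ − 2)(λ − 3)(λ − 4).
Roots: λ = 0; (λ² − 5λ + 2) = 0 ⇒ λ = (5 ± √17)/2 ≈ 0.4384, 4.5616; (λ − 2) = 0 ⇒ λ = 2; (λ − 3) = 0 ⇒ λ = 3; (λ − 4) = 0 ⇒ λ = 4.
(Check: the roots sum (with multiplicity) to 14, matching trace L = Σdeg = 2·7 = 14.)
Laplacian eigenvalues (increasing order): [0.0, 0.4384, 2.0, 3.0, 4.0, 4.5616]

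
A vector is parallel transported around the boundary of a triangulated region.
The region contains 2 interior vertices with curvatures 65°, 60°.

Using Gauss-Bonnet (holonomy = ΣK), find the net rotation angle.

Holonomy = total enclosed curvature = 65° + 60° = 125°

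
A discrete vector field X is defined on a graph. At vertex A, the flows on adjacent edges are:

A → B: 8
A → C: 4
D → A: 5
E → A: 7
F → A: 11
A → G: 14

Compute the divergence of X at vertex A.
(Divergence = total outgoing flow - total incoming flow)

Divergence = sum of outgoing flows = 8 + 4 + (-5) + (-7) + (-11) + 14 = 3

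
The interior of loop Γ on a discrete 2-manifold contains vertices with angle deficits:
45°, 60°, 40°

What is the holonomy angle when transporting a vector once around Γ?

Holonomy = total enclosed curvature = 45° + 60° + 40° = 145°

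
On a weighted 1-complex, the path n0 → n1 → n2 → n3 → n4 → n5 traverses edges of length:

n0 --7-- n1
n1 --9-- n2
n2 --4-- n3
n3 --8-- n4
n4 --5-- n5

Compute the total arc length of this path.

Arc length = 7 + 9 + 4 + 8 + 5 = 33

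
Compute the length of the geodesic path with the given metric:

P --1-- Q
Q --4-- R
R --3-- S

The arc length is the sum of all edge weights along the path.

Arc length = 1 + 4 + 3 = 8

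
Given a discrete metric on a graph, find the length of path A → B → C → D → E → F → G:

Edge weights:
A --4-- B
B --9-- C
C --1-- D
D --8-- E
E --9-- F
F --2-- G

Arc length = 4 + 9 + 1 + 8 + 9 + 2 = 33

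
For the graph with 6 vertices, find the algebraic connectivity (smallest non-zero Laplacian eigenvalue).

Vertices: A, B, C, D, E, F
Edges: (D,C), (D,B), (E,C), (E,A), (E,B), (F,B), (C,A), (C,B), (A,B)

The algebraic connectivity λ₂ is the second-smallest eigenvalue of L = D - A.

Degrees: deg(A) = 3, deg(B) = 5, deg(C) = 4, deg(D) = 2, deg(E) = 3, deg(F) = 1.
L = D − A with rows/columns ordered (A, B, C, D, E, F):
  [ 3, -1, -1,  0, -1,  0]
  [-1,  5, -1, -1, -1, -1]
  [-1, -1,  4, -1, -1,  0]
  [ 0, -1, -1,  2,  0,  0]
  [-1, -1, -1,  0,  3,  0]
  [ 0, -1,  0,  0,  0,  1]
Characteristic polynomial: det(λI − L) = λ(λ − 1)(λ − 2)(λ − 4)(λ − 5)(λ − 6).
Roots: λ = 0; (λ − 1) = 0 ⇒ λ = 1; (λ − 2) = 0 ⇒ λ = 2; (λ − 4) = 0 ⇒ λ = 4; (λ − 5) = 0 ⇒ λ = 5; (λ − 6) = 0 ⇒ λ = 6.
(Check: the roots sum (with multiplicity) to 18, matching trace L = Σdeg = 2·9 = 18.)
Laplacian eigenvalues: [0.0, 1.0, 2.0, 4.0, 5.0, 6.0]. Algebraic connectivity (smallest non-zero eigenvalue) = 1.0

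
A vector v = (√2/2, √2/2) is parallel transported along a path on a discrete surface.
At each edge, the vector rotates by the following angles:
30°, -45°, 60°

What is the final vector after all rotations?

Total rotation: 30° + (-45°) + 60° = 45°. Final vector: (0, 1)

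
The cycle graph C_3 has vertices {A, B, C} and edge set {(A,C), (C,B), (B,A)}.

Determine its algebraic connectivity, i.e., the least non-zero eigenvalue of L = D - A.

The cycle graph C_n has Laplacian eigenvalues λ_k = 2 − 2cos(2πk/n), k = 0, 1, …, n−1. Here n = 3:
k=0: 2 − 2cos(0) = 0.0; k=1: 2 − 2cos(2π/3) = 3.0; k=2: 2 − 2cos(4π/3) = 3.0.
Laplacian eigenvalues: [0.0, 3.0, 3.0]. Algebraic connectivity (smallest non-zero eigenvalue) = 3.0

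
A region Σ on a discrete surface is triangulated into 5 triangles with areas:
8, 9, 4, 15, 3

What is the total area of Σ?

8 + 9 + 4 + 15 + 3 = 39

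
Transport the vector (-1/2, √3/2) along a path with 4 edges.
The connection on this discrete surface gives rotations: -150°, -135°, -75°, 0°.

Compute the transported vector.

Total rotation: (-150°) + (-135°) + (-75°) + 0° = -360° ≡ 0° (mod 360°). Final vector: (-0.5000, 0.8660)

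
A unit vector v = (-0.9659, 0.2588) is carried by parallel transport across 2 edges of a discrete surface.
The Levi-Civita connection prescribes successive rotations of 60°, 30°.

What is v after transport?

Total rotation: 60° + 30° = 90°. Final vector: (-0.2588, -0.9659)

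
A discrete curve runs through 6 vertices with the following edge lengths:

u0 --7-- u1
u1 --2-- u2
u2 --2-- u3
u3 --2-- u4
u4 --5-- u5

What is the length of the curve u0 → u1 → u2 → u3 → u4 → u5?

Arc length = 7 + 2 + 2 + 2 + 5 = 18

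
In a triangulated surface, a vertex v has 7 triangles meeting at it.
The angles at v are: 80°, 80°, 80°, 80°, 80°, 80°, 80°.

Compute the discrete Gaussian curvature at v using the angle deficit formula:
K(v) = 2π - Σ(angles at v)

Sum of angles = 560°. K = 360° - 560° = -200°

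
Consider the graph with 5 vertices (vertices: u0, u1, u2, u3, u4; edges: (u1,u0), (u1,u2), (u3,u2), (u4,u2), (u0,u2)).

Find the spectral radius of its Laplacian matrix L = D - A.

Degrees: deg(u0) = 2, deg(u1) = 2, deg(u2) = 4, deg(u3) = 1, deg(u4) = 1.
L = D − A with rows/columns ordered (u0, u1, u2, u3, u4):
  [ 2, -1, -1,  0,  0]
  [-1,  2, -1,  0,  0]
  [-1, -1,  4, -1, -1]
  [ 0,  0, -1,  1,  0]
  [ 0,  0, -1,  0,  1]
Characteristic polynomial: det(λI − L) = λ(λ − 1)²(λ − 3)(λ − 5).
Roots: λ = 0; (λ − 1) = 0 ⇒ λ = 1 (multiplicity 2); (λ − 3) = 0 ⇒ λ = 3; (λ − 5) = 0 ⇒ λ = 5.
(Check: the roots sum (with multiplicity) to 10, matching trace L = Σdeg = 2·5 = 10.)
Laplacian eigenvalues: [0.0, 1.0, 1.0, 3.0, 5.0]. Largest eigenvalue (spectral radius) = 5.0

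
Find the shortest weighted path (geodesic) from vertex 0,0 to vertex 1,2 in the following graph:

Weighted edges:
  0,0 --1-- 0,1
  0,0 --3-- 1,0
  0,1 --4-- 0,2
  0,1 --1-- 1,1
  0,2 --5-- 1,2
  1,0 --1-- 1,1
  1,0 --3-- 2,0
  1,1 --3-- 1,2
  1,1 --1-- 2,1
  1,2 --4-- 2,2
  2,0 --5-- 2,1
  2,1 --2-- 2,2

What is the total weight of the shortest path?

Shortest path: 0,0 → 0,1 → 1,1 → 1,2, total weight = 5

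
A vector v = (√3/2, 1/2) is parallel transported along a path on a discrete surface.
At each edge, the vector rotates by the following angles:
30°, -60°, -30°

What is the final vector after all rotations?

Total rotation: 30° + (-60°) + (-30°) = -60°. Final vector: (0.8660, -0.5000)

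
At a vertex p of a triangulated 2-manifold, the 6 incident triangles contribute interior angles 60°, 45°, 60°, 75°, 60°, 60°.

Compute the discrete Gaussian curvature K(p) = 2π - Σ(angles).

Sum of angles = 360°. K = 360° - 360° = 0°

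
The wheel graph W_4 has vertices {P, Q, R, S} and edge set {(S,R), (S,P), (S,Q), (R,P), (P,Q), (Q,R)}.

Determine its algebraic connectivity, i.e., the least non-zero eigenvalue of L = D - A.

The wheel W_4 is the join K_1 ∨ C_3 (a hub joined to every vertex of a cycle of length 3). For a join G ∨ H (G on p vertices, H on q vertices) the Laplacian spectrum is 0, p+q, the eigenvalues of L(G) other than one 0 each shifted by +q, and the eigenvalues of L(H) other than one 0 each shifted by +p. With G = K_1 (p = 1, nothing left after dropping its 0) and H = C_3 (q = 3, eigenvalues 2 − 2cos(2πk/3), k = 0, …, 2; drop k = 0), the spectrum of W_4 is 0, 4, and 1 + (2 − 2cos(2πk/3)) = 3 − 2cos(2πk/3) for k = 1, …, 2:
k=1: 3 − 2cos(2π/3) = 4.0; k=2: 3 − 2cos(4π/3) = 4.0.
Laplacian eigenvalues: [0.0, 4.0, 4.0, 4.0]. Algebraic connectivity (smallest non-zero eigenvalue) = 4.0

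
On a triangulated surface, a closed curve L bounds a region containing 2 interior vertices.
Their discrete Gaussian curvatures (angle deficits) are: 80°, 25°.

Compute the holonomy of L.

Holonomy = total enclosed curvature = 80° + 25° = 105°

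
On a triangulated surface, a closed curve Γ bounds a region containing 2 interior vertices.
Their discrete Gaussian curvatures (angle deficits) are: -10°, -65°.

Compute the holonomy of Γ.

Holonomy = total enclosed curvature = (-10°) + (-65°) = -75°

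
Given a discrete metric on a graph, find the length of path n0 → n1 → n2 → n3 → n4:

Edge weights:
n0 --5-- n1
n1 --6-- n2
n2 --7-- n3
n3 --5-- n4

Arc length = 5 + 6 + 7 + 5 = 23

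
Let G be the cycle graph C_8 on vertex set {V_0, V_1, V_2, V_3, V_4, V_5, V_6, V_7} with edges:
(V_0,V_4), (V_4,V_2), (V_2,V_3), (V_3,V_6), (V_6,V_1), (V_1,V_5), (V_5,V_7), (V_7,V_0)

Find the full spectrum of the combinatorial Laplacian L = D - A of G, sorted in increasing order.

The cycle graph C_n has Laplacian eigenvalues λ_k = 2 − 2cos(2πk/n), k = 0, 1, …, n−1. Here n = 8:
k=0: 2 − 2cos(0) = 0.0; k=1: 2 − 2cos(π/4) = 0.5858; k=2: 2 − 2cos(π/2) = 2.0; k=3: 2 − 2cos(3π/4) = 3.4142; k=4: 2 − 2cos(π) = 4.0; k=5: 2 − 2cos(5π/4) = 3.4142; k=6: 2 − 2cos(3π/2) = 2.0; k=7: 2 − 2cos(7π/4) = 0.5858.
Laplacian eigenvalues (increasing order): [0.0, 0.5858, 0.5858, 2.0, 2.0, 3.4142, 3.4142, 4.0]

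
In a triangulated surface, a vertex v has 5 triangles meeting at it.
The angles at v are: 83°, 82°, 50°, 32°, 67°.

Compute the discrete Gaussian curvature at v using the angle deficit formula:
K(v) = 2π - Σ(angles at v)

Sum of angles = 314°. K = 360° - 314° = 46° = 23π/90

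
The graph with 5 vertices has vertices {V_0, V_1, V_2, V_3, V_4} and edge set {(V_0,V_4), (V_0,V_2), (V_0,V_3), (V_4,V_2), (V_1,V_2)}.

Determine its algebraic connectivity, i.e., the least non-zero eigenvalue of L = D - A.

Degrees: deg(V_0) = 3, deg(V_1) = 1, deg(V_2) = 3, deg(V_3) = 1, deg(V_4) = 2.
L = D − A with rows/columns ordered (V_0, V_1, V_2, V_3, V_4):
  [ 3,  0, -1, -1, -1]
  [ 0,  1, -1,  0,  0]
  [-1, -1,  3,  0, -1]
  [-1,  0,  0,  1,  0]
  [-1,  0, -1,  0,  2]
Characteristic polynomial: det(λI − L) = λ(λ² − 5λ + 3)(λ² − 5λ + 5).
Roots: λ = 0; (λ² − 5λ + 3) = 0 ⇒ λ = (5 ± √13)/2 ≈ 0.6972, 4.3028; (λ² − 5λ + 5) = 0 ⇒ λ = (5 ± √5)/2 ≈ 1.382, 3.618.
(Check: the roots sum (with multiplicity) to 10, matching trace L = Σdeg = 2·5 = 10.)
Laplacian eigenvalues: [0.0, 0.6972, 1.382, 3.618, 4.3028]. Algebraic connectivity (smallest non-zero eigenvalue) = 0.6972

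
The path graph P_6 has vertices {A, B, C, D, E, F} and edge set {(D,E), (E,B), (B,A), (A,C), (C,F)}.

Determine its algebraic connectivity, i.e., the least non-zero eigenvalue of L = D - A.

The path graph P_n has Laplacian eigenvalues λ_k = 2 − 2cos(kπ/n), k = 0, 1, …, n−1. Here n = 6:
k=0: 2 − 2cos(0) = 0.0; k=1: 2 − 2cos(π/6) = 0.2679; k=2: 2 − 2cos(π/3) = 1.0; k=3: 2 − 2cos(π/2) = 2.0; k=4: 2 − 2cos(2π/3) = 3.0; k=5: 2 − 2cos(5π/6) = 3.7321.
Laplacian eigenvalues: [0.0, 0.2679, 1.0, 2.0, 3.0, 3.7321]. Algebraic connectivity (smallest non-zero eigenvalue) = 0.2679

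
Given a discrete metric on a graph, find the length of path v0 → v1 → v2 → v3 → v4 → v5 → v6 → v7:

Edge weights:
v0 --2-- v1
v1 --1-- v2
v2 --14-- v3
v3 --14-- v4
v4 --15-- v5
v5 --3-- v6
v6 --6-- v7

Arc length = 2 + 1 + 14 + 14 + 15 + 3 + 6 = 55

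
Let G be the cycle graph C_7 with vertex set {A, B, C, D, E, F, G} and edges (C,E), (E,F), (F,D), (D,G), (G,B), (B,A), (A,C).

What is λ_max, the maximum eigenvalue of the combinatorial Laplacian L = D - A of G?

The cycle graph C_n has Laplacian eigenvalues λ_k = 2 − 2cos(2πk/n), k = 0, 1, …, n−1. Here n = 7:
k=0: 2 − 2cos(0) = 0.0; k=1: 2 − 2cos(2π/7) = 0.753; k=2: 2 − 2cos(4π/7) = 2.445; k=3: 2 − 2cos(6π/7) = 3.8019; k=4: 2 − 2cos(8π/7) = 3.8019; k=5: 2 − 2cos(10π/7) = 2.445; k=6: 2 − 2cos(12π/7) = 0.753.
Laplacian eigenvalues: [0.0, 0.753, 0.753, 2.445, 2.445, 3.8019, 3.8019]. Largest eigenvalue (spectral radius) = 3.8019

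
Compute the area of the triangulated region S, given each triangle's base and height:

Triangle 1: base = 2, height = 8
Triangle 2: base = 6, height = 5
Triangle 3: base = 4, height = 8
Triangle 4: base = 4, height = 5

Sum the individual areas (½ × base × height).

(1/2)×2×8 + (1/2)×6×5 + (1/2)×4×8 + (1/2)×4×5 = 49.0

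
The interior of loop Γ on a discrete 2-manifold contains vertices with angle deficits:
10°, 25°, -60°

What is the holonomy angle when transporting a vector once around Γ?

Holonomy = total enclosed curvature = 10° + 25° + (-60°) = -25°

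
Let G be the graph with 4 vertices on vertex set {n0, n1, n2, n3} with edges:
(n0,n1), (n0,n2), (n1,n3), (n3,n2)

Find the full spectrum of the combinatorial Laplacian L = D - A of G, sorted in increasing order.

Degrees: deg(n0) = 2, deg(n1) = 2, deg(n2) = 2, deg(n3) = 2.
L = D − A with rows/columns ordered (n0, n1, n2, n3):
  [ 2, -1, -1,  0]
  [-1,  2,  0, -1]
  [-1,  0,  2, -1]
  [ 0, -1, -1,  2]
Characteristic polynomial: det(λI − L) = λ(λ − 2)²(λ − 4).
Roots: λ = 0; (λ − 2) = 0 ⇒ λ = 2 (multiplicity 2); (λ − 4) = 0 ⇒ λ = 4.
(Check: the roots sum (with multiplicity) to 8, matching trace L = Σdeg = 2·4 = 8.)
Laplacian eigenvalues (increasing order): [0.0, 2.0, 2.0, 4.0]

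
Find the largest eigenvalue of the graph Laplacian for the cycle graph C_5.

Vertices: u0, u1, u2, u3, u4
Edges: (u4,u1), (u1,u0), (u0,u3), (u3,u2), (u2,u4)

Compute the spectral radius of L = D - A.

The cycle graph C_n has Laplacian eigenvalues λ_k = 2 − 2cos(2πk/n), k = 0, 1, …, n−1. Here n = 5:
k=0: 2 − 2cos(0) = 0.0; k=1: 2 − 2cos(2π/5) = 1.382; k=2: 2 − 2cos(4π/5) = 3.618; k=3: 2 − 2cos(6π/5) = 3.618; k=4: 2 − 2cos(8π/5) = 1.382.
Laplacian eigenvalues: [0.0, 1.382, 1.382, 3.618, 3.618]. Largest eigenvalue (spectral radius) = 3.618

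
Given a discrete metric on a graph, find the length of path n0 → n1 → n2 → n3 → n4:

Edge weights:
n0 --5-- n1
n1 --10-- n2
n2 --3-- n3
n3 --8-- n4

Arc length = 5 + 10 + 3 + 8 = 26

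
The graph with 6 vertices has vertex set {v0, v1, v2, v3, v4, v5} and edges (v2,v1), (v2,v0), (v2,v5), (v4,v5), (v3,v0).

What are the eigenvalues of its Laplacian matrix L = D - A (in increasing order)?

Degrees: deg(v0) = 2, deg(v1) = 1, deg(v2) = 3, deg(v3) = 1, deg(v4) = 1, deg(v5) = 2.
L = D − A with rows/columns ordered (v0, v1, v2, v3, v4, v5):
  [ 2,  0, -1, -1,  0,  0]
  [ 0,  1, -1,  0,  0,  0]
  [-1, -1,  3,  0,  0, -1]
  [-1,  0,  0,  1,  0,  0]
  [ 0,  0,  0,  0,  1, -1]
  [ 0,  0, -1,  0, -1,  2]
Characteristic polynomial: det(λI − L) = λ(λ² − 3λ + 1)(λ² − 5λ + 3)(λ − 2).
Roots: λ = 0; (λ² − 3λ + 1) = 0 ⇒ λ = (3 ± √5)/2 ≈ 0.382, 2.618; (λ² − 5λ + 3) = 0 ⇒ λ = (5 ± √13)/2 ≈ 0.6972, 4.3028; (λ − 2) = 0 ⇒ λ = 2.
(Check: the roots sum (with multiplicity) to 10, matching trace L = Σdeg = 2·5 = 10.)
Laplacian eigenvalues (increasing order): [0.0, 0.382, 0.6972, 2.0, 2.618, 4.3028]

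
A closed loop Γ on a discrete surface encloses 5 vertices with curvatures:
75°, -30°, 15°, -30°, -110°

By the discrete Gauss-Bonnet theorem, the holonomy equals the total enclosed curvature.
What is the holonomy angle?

Holonomy = total enclosed curvature = 75° + (-30°) + 15° + (-30°) + (-110°) = -80°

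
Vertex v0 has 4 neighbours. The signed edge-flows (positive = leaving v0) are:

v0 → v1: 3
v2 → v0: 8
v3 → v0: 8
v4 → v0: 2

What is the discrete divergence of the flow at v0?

Divergence = sum of outgoing flows = 3 + (-8) + (-8) + (-2) = -15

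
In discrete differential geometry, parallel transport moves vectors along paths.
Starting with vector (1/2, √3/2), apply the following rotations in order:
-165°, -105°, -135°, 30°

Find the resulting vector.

Total rotation: (-165°) + (-105°) + (-135°) + 30° = -375° ≡ -15° (mod 360°). Final vector: (0.7071, 0.7071)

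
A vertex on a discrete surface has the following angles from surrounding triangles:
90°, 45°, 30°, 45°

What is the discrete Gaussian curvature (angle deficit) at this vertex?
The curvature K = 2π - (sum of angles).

Sum of angles = 210°. K = 360° - 210° = 150°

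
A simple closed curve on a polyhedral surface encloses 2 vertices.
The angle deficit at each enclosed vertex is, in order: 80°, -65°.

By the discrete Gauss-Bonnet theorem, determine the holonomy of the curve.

Holonomy = total enclosed curvature = 80° + (-65°) = 15°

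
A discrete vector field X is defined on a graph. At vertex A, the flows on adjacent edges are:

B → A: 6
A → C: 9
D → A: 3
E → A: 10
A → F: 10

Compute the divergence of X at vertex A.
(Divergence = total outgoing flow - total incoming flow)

Divergence = sum of outgoing flows = (-6) + 9 + (-3) + (-10) + 10 = 0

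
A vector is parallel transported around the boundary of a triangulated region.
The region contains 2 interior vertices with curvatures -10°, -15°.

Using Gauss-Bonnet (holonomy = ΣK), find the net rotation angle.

Holonomy = total enclosed curvature = (-10°) + (-15°) = -25°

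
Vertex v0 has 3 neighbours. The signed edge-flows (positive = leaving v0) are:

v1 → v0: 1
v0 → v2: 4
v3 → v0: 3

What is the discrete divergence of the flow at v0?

Divergence = sum of outgoing flows = (-1) + 4 + (-3) = 0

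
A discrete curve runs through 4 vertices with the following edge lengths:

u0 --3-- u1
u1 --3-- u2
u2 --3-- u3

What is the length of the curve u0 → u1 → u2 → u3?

Arc length = 3 + 3 + 3 = 9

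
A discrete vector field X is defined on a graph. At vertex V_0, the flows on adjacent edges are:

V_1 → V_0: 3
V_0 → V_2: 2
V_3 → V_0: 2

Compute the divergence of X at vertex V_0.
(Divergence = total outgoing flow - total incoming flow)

Divergence = sum of outgoing flows = (-3) + 2 + (-2) = -3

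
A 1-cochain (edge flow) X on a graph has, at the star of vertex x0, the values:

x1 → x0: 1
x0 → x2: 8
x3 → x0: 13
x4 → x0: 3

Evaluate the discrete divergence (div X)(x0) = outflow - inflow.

Divergence = sum of outgoing flows = (-1) + 8 + (-13) + (-3) = -9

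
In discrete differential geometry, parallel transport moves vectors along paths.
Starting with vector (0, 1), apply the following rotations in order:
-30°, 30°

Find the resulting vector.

Total rotation: (-30°) + 30° = 0°. Final vector: (0, 1)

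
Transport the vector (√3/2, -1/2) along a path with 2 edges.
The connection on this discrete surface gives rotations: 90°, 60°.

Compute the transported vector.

Total rotation: 90° + 60° = 150°. Final vector: (-0.5000, 0.8660)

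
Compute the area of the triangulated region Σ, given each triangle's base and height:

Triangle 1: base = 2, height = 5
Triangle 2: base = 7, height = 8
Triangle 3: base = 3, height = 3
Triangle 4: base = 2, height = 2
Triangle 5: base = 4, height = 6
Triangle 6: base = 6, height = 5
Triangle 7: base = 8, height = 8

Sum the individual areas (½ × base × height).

(1/2)×2×5 + (1/2)×7×8 + (1/2)×3×3 + (1/2)×2×2 + (1/2)×4×6 + (1/2)×6×5 + (1/2)×8×8 = 98.5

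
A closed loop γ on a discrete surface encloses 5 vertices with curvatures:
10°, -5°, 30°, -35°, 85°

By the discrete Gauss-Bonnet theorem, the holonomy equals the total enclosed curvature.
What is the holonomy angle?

Holonomy = total enclosed curvature = 10° + (-5°) + 30° + (-35°) + 85° = 85°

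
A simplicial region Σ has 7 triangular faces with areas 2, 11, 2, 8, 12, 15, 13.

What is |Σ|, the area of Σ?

2 + 11 + 2 + 8 + 12 + 15 + 13 = 63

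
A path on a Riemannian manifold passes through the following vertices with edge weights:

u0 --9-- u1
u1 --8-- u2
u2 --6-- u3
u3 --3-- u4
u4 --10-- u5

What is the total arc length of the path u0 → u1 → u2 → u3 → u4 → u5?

Arc length = 9 + 8 + 6 + 3 + 10 = 36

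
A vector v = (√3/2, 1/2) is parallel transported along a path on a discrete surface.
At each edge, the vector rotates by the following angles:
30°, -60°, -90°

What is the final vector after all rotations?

Total rotation: 30° + (-60°) + (-90°) = -120°. Final vector: (0, -1)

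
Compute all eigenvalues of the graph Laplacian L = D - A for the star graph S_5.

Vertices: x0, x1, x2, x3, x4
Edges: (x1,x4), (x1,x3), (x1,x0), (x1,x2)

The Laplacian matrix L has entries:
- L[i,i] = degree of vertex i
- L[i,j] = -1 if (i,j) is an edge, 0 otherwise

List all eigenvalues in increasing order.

The star S_5 is the complete bipartite graph K_{1,4} (one hub of degree 4, 4 leaves of degree 1). The Laplacian spectrum of K_{p,q} is 0, p (multiplicity q−1), q (multiplicity p−1), p+q. With p = 1, q = 4: 0 once, 1 with multiplicity 3, and 5 once. (Check: trace L = sum of degrees = 8 = 3·1 + 5.)
Laplacian eigenvalues (increasing order): [0.0, 1.0, 1.0, 1.0, 5.0]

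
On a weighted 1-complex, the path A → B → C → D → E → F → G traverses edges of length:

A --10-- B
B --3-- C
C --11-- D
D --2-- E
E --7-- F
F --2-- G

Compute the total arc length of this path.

Arc length = 10 + 3 + 11 + 2 + 7 + 2 = 35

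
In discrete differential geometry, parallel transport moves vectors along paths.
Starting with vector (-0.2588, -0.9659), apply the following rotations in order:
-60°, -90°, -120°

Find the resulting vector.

Total rotation: (-60°) + (-90°) + (-120°) = -270° ≡ 90° (mod 360°). Final vector: (0.9659, -0.2588)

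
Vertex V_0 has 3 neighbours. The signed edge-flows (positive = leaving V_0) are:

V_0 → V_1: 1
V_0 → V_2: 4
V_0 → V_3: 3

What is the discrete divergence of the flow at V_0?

Divergence = sum of outgoing flows = 1 + 4 + 3 = 8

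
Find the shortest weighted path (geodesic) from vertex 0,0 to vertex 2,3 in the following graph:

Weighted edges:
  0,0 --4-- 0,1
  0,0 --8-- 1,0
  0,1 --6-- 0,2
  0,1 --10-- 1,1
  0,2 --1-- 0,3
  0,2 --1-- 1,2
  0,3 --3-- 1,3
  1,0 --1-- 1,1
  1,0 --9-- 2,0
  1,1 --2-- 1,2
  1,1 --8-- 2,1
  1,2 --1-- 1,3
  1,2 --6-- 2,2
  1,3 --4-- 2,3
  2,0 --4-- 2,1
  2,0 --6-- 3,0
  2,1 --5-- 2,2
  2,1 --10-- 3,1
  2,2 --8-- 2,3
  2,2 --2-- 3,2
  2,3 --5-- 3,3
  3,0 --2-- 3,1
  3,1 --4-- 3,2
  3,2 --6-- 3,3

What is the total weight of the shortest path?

Shortest path: 0,0 → 1,0 → 1,1 → 1,2 → 1,3 → 2,3, total weight = 16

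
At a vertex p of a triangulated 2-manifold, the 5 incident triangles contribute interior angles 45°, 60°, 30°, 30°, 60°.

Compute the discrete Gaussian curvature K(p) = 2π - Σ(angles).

Sum of angles = 225°. K = 360° - 225° = 135° = 3π/4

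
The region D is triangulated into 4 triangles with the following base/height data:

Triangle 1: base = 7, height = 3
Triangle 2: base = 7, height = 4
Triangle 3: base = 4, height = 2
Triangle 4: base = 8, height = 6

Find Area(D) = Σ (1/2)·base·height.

(1/2)×7×3 + (1/2)×7×4 + (1/2)×4×2 + (1/2)×8×6 = 52.5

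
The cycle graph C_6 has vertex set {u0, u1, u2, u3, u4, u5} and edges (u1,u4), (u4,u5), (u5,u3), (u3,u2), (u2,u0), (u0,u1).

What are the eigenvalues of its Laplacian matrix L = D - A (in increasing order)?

The cycle graph C_n has Laplacian eigenvalues λ_k = 2 − 2cos(2πk/n), k = 0, 1, …, n−1. Here n = 6:
k=0: 2 − 2cos(0) = 0.0; k=1: 2 − 2cos(π/3) = 1.0; k=2: 2 − 2cos(2π/3) = 3.0; k=3: 2 − 2cos(π) = 4.0; k=4: 2 − 2cos(4π/3) = 3.0; k=5: 2 − 2cos(5π/3) = 1.0.
Laplacian eigenvalues (increasing order): [0.0, 1.0, 1.0, 3.0, 3.0, 4.0]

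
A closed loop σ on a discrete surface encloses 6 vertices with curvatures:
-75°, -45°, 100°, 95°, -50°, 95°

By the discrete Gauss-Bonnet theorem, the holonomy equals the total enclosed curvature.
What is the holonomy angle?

Holonomy = total enclosed curvature = (-75°) + (-45°) + 100° + 95° + (-50°) + 95° = 120°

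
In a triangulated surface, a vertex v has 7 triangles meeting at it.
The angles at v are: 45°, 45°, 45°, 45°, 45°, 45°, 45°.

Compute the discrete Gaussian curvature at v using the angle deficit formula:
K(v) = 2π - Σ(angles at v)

Sum of angles = 315°. K = 360° - 315° = 45°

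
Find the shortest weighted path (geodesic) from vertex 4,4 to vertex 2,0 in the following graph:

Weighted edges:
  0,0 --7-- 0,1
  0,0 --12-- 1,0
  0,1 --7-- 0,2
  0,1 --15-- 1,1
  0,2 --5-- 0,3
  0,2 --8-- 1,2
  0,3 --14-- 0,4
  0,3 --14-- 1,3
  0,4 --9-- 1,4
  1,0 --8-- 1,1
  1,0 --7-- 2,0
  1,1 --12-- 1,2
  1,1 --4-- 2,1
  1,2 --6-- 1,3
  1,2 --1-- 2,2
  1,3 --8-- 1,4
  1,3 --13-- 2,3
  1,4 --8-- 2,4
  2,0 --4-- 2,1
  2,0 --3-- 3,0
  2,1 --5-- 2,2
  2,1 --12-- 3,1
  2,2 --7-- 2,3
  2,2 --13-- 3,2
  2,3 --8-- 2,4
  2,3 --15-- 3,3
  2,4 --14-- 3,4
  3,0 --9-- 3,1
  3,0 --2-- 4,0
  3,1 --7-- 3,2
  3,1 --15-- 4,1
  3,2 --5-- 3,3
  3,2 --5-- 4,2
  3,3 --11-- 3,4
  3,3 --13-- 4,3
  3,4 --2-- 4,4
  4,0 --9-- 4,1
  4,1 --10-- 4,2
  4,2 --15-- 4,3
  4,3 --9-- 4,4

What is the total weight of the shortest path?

Shortest path: 4,4 → 3,4 → 3,3 → 3,2 → 3,1 → 3,0 → 2,0, total weight = 37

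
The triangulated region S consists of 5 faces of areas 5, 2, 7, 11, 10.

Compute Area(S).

5 + 2 + 7 + 11 + 10 = 35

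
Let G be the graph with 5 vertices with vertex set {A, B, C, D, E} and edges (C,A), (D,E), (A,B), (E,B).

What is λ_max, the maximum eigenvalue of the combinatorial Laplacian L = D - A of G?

Degrees: deg(A) = 2, deg(B) = 2, deg(C) = 1, deg(D) = 1, deg(E) = 2.
L = D − A with rows/columns ordered (A, B, C, D, E):
  [ 2, -1, -1,  0,  0]
  [-1,  2,  0,  0, -1]
  [-1,  0,  1,  0,  0]
  [ 0,  0,  0,  1, -1]
  [ 0, -1,  0, -1,  2]
Characteristic polynomial: det(λI − L) = λ(λ² − 3λ + 1)(λ² − 5λ + 5).
Roots: λ = 0; (λ² − 3λ + 1) = 0 ⇒ λ = (3 ± √5)/2 ≈ 0.382, 2.618; (λ² − 5λ + 5) = 0 ⇒ λ = (5 ± √5)/2 ≈ 1.382, 3.618.
(Check: the roots sum (with multiplicity) to 8, matching trace L = Σdeg = 2·4 = 8.)
Laplacian eigenvalues: [0.0, 0.382, 1.382, 2.618, 3.618]. Largest eigenvalue (spectral radius) = 3.618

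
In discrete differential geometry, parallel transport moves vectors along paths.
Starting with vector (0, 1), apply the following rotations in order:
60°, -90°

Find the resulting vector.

Total rotation: 60° + (-90°) = -30°. Final vector: (0.5000, 0.8660)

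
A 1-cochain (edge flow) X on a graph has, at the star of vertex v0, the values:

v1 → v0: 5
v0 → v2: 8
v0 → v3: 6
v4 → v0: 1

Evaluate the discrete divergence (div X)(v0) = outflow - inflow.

Divergence = sum of outgoing flows = (-5) + 8 + 6 + (-1) = 8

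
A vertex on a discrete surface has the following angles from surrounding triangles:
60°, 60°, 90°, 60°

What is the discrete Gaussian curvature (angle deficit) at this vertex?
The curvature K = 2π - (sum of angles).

Sum of angles = 270°. K = 360° - 270° = 90° = π/2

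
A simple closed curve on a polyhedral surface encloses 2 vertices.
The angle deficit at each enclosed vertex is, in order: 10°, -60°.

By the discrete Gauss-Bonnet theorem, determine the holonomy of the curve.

Holonomy = total enclosed curvature = 10° + (-60°) = -50°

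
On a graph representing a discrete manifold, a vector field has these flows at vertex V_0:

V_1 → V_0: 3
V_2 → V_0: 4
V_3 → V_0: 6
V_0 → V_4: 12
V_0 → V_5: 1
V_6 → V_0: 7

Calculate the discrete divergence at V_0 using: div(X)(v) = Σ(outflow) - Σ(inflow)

Divergence = sum of outgoing flows = (-3) + (-4) + (-6) + 12 + 1 + (-7) = -7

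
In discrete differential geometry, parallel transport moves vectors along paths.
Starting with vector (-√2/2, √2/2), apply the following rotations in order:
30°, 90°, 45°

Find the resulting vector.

Total rotation: 30° + 90° + 45° = 165°. Final vector: (0.5000, -0.8660)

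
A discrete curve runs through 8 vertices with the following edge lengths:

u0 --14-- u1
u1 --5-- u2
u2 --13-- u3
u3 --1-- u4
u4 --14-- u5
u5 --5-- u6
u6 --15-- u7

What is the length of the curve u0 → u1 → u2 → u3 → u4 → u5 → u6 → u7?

Arc length = 14 + 5 + 13 + 1 + 14 + 5 + 15 = 67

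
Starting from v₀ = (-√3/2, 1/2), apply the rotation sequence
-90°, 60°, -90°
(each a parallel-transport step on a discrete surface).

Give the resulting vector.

Total rotation: (-90°) + 60° + (-90°) = -120°. Final vector: (0.8660, 0.5000)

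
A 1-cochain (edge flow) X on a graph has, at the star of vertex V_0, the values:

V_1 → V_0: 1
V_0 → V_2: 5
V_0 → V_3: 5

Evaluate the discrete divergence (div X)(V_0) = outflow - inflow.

Divergence = sum of outgoing flows = (-1) + 5 + 5 = 9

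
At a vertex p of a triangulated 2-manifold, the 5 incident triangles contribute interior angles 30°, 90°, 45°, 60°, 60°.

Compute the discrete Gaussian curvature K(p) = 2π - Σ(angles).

Sum of angles = 285°. K = 360° - 285° = 75°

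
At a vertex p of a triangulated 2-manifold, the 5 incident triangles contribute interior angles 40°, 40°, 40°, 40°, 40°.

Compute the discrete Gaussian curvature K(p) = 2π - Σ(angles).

Sum of angles = 200°. K = 360° - 200° = 160°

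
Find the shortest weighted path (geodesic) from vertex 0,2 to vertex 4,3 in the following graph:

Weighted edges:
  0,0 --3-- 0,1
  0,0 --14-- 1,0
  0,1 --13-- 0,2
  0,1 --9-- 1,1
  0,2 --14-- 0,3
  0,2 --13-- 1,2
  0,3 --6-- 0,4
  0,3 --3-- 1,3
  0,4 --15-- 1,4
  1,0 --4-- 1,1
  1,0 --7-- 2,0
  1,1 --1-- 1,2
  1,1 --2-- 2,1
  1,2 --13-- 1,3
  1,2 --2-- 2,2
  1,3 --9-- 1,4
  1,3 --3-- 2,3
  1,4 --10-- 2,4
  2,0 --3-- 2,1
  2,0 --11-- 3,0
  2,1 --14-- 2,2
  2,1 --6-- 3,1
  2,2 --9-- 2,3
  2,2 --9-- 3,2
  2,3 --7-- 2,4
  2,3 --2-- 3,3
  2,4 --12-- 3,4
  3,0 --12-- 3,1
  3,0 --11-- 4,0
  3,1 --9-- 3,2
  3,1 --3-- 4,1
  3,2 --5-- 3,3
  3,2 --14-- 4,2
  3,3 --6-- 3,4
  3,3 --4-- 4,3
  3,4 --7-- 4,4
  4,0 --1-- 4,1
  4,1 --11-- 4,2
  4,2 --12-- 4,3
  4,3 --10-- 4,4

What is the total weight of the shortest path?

Shortest path: 0,2 → 0,3 → 1,3 → 2,3 → 3,3 → 4,3, total weight = 26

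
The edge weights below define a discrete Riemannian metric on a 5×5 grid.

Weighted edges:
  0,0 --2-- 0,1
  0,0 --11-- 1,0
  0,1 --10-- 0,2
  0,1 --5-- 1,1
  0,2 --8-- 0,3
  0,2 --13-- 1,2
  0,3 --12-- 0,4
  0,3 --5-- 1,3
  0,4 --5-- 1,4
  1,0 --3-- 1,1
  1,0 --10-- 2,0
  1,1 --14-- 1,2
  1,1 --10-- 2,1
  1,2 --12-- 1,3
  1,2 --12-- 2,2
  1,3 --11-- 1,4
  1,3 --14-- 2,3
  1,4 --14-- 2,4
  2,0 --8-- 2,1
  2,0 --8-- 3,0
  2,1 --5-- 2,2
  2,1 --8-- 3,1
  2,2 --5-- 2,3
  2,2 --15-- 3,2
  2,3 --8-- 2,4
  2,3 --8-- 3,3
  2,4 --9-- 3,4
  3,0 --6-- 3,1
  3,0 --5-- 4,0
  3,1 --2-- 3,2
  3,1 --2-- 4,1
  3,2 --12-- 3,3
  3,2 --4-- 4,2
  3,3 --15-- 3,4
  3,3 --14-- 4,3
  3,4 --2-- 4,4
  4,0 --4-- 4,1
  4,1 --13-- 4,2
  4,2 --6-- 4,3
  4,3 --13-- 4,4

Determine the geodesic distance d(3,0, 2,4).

Shortest path: 3,0 → 3,1 → 2,1 → 2,2 → 2,3 → 2,4, total weight = 32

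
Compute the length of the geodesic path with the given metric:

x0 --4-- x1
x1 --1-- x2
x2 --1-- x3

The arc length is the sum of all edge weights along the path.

Arc length = 4 + 1 + 1 = 6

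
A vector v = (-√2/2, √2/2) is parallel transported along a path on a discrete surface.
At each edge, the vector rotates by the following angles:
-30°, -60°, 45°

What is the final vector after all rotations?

Total rotation: (-30°) + (-60°) + 45° = -45°. Final vector: (0, 1)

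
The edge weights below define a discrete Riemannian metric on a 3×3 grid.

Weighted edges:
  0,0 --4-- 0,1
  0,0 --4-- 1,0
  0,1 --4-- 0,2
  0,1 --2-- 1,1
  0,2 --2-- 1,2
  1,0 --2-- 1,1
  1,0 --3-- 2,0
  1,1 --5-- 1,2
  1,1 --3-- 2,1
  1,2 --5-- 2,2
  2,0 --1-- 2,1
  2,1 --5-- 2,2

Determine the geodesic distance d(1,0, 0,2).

Shortest path: 1,0 → 1,1 → 0,1 → 0,2, total weight = 8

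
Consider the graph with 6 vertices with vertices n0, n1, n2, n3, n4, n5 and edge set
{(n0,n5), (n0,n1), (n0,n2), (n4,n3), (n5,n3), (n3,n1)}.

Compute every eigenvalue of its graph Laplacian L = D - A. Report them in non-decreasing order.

Degrees: deg(n0) = 3, deg(n1) = 2, deg(n2) = 1, deg(n3) = 3, deg(n4) = 1, deg(n5) = 2.
L = D − A with rows/columns ordered (n0, n1, n2, n3, n4, n5):
  [ 3, -1, -1,  0,  0, -1]
  [-1,  2,  0, -1,  0,  0]
  [-1,  0,  1,  0,  0,  0]
  [ 0, -1,  0,  3, -1, -1]
  [ 0,  0,  0, -1,  1,  0]
  [-1,  0,  0, -1,  0,  2]
Characteristic polynomial: det(λI − L) = λ(λ² − 4λ + 2)(λ² − 6λ + 6)(λ − 2).
Roots: λ = 0; (λ² − 4λ + 2) = 0 ⇒ λ = 2 ± √2 ≈ 0.5858, 3.4142; (λ² − 6λ + 6) = 0 ⇒ λ = 3 ± √3 ≈ 1.2679, 4.7321; (λ − 2) = 0 ⇒ λ = 2.
(Check: the roots sum (with multiplicity) to 12, matching trace L = Σdeg = 2·6 = 12.)
Laplacian eigenvalues (increasing order): [0.0, 0.5858, 1.2679, 2.0, 3.4142, 4.7321]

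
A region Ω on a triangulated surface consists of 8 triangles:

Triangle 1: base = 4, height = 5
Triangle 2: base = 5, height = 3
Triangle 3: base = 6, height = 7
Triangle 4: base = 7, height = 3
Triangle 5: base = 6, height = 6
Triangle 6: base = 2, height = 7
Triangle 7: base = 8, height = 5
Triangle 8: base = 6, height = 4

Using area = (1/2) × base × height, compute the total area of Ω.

(1/2)×4×5 + (1/2)×5×3 + (1/2)×6×7 + (1/2)×7×3 + (1/2)×6×6 + (1/2)×2×7 + (1/2)×8×5 + (1/2)×6×4 = 106.0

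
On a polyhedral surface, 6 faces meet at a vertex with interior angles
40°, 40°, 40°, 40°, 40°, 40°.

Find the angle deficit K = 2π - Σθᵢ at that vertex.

Sum of angles = 240°. K = 360° - 240° = 120°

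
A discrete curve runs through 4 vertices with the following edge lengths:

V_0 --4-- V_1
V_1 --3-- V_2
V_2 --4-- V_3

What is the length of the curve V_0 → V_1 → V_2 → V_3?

Arc length = 4 + 3 + 4 = 11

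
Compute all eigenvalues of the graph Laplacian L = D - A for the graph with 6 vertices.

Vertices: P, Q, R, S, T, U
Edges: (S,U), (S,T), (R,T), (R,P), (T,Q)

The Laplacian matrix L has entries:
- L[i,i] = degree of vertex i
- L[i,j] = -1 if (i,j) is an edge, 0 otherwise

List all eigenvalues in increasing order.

Degrees: deg(P) = 1, deg(Q) = 1, deg(R) = 2, deg(S) = 2, deg(T) = 3, deg(U) = 1.
L = D − A with rows/columns ordered (P, Q, R, S, T, U):
  [ 1,  0, -1,  0,  0,  0]
  [ 0,  1,  0,  0, -1,  0]
  [-1,  0,  2,  0, -1,  0]
  [ 0,  0,  0,  2, -1, -1]
  [ 0, -1, -1, -1,  3,  0]
  [ 0,  0,  0, -1,  0,  1]
Characteristic polynomial: det(λI − L) = λ(λ² − 3λ + 1)(λ² − 5λ + 3)(λ − 2).
Roots: λ = 0; (λ² − 3λ + 1) = 0 ⇒ λ = (3 ± √5)/2 ≈ 0.382, 2.618; (λ² − 5λ + 3) = 0 ⇒ λ = (5 ± √13)/2 ≈ 0.6972, 4.3028; (λ − 2) = 0 ⇒ λ = 2.
(Check: the roots sum (with multiplicity) to 10, matching trace L = Σdeg = 2·5 = 10.)
Laplacian eigenvalues (increasing order): [0.0, 0.382, 0.6972, 2.0, 2.618, 4.3028]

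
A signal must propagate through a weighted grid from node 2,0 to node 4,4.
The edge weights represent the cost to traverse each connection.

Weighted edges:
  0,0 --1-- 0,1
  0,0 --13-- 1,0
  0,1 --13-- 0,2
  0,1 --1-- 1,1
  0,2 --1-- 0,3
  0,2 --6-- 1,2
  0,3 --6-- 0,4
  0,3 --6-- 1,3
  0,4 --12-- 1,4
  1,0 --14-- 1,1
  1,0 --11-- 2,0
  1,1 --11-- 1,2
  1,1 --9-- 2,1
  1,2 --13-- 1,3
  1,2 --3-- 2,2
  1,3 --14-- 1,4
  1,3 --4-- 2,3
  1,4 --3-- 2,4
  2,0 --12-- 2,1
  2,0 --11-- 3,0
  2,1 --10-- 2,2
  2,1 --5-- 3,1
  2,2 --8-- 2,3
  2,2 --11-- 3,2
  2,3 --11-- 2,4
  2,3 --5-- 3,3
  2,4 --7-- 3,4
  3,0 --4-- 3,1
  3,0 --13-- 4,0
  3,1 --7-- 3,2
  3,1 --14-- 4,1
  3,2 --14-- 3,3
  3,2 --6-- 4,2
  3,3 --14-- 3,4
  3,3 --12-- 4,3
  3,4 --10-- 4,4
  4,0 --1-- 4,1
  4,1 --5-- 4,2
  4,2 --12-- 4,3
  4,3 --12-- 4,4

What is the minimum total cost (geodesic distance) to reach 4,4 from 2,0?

Shortest path: 2,0 → 3,0 → 3,1 → 3,2 → 4,2 → 4,3 → 4,4, total weight = 52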